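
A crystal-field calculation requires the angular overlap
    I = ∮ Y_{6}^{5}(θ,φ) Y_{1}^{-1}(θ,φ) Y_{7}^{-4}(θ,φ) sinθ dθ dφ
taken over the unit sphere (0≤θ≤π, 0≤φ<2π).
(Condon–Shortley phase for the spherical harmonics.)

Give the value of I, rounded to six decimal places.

Rules hold: Σm=0, L=14 even, 5≤7≤7.
N = 13·3·15 = 585
Δ = 0!·12!·2!/15! = 1/1365
Racah Σ t=0..0: t=0:+1/518400 = 1/518400
⇒ 3j(6 1 7; 0 0 0)² = 7/195, sgn -1
Racah Σ t=0..0: t=0:+1/79833600 = 1/79833600
⇒ 3j(6 1 7; 5 -1 -4)² = 1/455, sgn -1
4πI² = N·(3j₀)²·(3jₘ)² = 3/65
I = +1·√(0.0461538/4π) = 0.06060368

0.060604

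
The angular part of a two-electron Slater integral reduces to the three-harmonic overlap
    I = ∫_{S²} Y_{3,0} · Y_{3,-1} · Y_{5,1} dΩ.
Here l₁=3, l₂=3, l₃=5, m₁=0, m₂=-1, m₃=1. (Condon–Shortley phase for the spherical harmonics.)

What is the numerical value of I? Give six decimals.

0.000000

L=11 odd ⇒ parity kills the (l;000) factor ⇒ I = 0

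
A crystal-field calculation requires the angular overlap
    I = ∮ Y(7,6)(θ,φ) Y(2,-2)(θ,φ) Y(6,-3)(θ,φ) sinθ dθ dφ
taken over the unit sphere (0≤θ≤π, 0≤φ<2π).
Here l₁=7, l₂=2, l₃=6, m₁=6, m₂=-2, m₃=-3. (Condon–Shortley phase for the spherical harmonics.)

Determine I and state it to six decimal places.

0.000000

Σmᵢ = 1 ≠ 0, so the φ-integral vanishes; I = 0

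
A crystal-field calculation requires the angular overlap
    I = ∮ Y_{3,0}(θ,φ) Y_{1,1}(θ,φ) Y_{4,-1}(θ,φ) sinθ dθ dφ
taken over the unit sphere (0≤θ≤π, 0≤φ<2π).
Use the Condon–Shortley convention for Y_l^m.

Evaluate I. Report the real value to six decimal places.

-0.194664

Rules hold: Σm=0, L=8 even, 2≤4≤4.
N = 7·3·9 = 189
Δ = 0!·6!·2!/9! = 1/252
Racah Σ t=0..0: t=0:+1/36 = 1/36
⇒ 3j(3 1 4; 0 0 0)² = 4/63, sgn +1
Racah Σ t=0..0: t=0:+1/72 = 1/72
⇒ 3j(3 1 4; 0 1 -1)² = 5/126, sgn -1
4πI² = N·(3j₀)²·(3jₘ)² = 10/21
I = -1·√(0.47619/4π) = -0.19466390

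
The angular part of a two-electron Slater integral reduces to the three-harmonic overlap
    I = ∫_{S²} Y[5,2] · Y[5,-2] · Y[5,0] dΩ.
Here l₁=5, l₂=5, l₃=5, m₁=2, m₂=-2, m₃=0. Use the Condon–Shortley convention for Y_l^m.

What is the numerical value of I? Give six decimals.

L=15 odd ⇒ parity kills the (l;000) factor ⇒ I = 0

0.000000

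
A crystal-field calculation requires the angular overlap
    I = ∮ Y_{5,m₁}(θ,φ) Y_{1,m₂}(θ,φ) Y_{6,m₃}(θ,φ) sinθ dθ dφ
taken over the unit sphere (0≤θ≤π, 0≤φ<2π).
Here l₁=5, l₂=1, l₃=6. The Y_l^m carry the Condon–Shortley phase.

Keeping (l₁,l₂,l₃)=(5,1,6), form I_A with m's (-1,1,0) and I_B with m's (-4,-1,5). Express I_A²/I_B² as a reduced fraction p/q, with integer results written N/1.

3/11

Shared (l₁,l₂,l₃)=(5,1,6): N and (l;000)² cancel in I_A²/I_B².
A: Δ = 0!·10!·2!/13! = 1/858; Racah Σ t=0..0: t=0:+1/34560 = 1/34560; ⇒ 3j(5 1 6; -1 1 0)² = 5/286, sgn +1
B: Δ = 0!·10!·2!/13! = 1/858; Racah Σ t=0..0: t=0:+1/725760 = 1/725760; ⇒ 3j(5 1 6; -4 -1 5)² = 5/78, sgn -1
I_A²/I_B² = (5/286)/(5/78) = 3/11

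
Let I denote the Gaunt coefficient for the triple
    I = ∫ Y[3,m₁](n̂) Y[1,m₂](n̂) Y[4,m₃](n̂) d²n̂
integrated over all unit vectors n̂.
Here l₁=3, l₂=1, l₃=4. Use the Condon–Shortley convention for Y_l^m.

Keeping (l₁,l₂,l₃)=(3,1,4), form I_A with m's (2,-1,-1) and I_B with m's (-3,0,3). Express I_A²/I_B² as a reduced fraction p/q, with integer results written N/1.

l's match ⇒ only the (l;m) 3-j factors differ between A and B.
A: triangle coeff Δ(3,1,4) = 1/252; Σ_t [0,0]: t=0:+1/240 = 1/240; (3j)²=1/84 [(3 1 4; 2 -1 -1)], sign=-1
B: triangle coeff Δ(3,1,4) = 1/252; Σ_t [0,0]: t=0:+1/720 = 1/720; (3j)²=1/36 [(3 1 4; -3 0 3)], sign=-1
I_A²/I_B² = (1/84)/(1/36) = 3/7

3/7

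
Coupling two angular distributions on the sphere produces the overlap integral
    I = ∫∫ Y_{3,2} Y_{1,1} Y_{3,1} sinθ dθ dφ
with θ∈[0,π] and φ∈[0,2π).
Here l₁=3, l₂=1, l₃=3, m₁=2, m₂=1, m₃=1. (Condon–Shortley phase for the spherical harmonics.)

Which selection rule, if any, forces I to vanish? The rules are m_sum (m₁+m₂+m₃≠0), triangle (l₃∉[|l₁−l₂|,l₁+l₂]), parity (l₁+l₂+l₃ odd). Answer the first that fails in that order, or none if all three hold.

m₁+m₂+m₃ = 2 + 1 + 1 = 4  ✗
triangle: |3−1|=2 ≤ l₃=3 ≤ 3+1=4
parity: l₁+l₂+l₃ = 7 is odd

m_sum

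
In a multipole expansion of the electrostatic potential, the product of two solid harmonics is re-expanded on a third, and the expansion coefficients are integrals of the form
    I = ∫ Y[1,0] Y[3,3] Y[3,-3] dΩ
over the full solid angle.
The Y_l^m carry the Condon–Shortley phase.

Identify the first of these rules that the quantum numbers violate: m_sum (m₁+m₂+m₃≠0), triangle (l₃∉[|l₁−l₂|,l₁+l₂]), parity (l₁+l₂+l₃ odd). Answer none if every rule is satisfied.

m₁+m₂+m₃ = 0 + 3 − 3 = 0  ✓
triangle: |1−3|=2 ≤ l₃=3 ≤ 1+3=4  ✓
parity: l₁+l₂+l₃ = 7 is odd  ✗

parity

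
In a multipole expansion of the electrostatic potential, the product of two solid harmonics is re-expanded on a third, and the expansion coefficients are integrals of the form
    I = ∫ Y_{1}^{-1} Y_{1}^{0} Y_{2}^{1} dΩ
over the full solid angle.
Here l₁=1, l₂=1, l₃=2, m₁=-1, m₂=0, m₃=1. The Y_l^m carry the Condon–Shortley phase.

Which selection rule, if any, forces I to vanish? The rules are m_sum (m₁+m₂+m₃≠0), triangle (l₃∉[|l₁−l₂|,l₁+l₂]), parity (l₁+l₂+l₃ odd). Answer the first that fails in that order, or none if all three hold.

azimuthal sum: -1 + 0 + 1 = 0  ✓
0 ≤ 2 ≤ 2 (triangle on l)  ✓
L = 1 + 1 + 2 = 4 (even)  ✓

none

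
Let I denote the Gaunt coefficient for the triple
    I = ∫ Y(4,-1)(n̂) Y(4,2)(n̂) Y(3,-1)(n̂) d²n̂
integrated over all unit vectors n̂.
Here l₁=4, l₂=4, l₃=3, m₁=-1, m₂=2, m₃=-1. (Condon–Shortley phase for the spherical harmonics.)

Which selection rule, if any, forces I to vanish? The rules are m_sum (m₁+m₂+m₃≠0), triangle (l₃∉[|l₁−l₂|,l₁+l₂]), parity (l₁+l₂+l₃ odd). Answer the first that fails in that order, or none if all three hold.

azimuthal sum: -1 + 2 − 1 = 0  ✓
0 ≤ 3 ≤ 8 (triangle on l)  ✓
L = 4 + 4 + 3 = 11 (odd)  ✗

parity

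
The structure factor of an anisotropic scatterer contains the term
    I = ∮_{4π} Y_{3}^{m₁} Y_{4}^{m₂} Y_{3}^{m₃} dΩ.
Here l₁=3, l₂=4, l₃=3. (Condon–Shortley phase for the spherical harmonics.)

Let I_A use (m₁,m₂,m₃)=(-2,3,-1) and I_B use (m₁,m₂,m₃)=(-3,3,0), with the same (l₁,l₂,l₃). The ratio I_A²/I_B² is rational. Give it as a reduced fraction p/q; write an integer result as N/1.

Same 3,4,3: normalisation and zero-m 3j drop out of the ratio.
A: Δ: 4! 2! 4! / 11! → 1/34650; sum: t=3:−1/288 t=4:+1/144 = 1/288; 3j²(3 4 3; -2 3 -1) = Δ·Π!·Σ² = 1/99  (sign +1)
B: Δ: 4! 2! 4! / 11! → 1/34650; sum: t=4:+1/288 = 1/288; 3j²(3 4 3; -3 3 0) = Δ·Π!·Σ² = 1/22  (sign -1)
I_A²/I_B² = (1/99)/(1/22) = 2/9

2/9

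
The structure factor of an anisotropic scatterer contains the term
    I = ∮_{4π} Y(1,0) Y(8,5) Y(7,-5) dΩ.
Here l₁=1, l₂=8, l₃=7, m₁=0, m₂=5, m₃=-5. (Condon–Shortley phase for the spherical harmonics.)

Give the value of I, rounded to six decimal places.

m-sum 0 ✓  L=16 even ✓  7≤7≤9 ✓
Π(2lᵢ+1) = 3×17×15 = 765
triangle coeff Δ(1,8,7) = 1/2040
Σ_t [1,1]: t=1:−1/25401600 = -1/25401600
(3j)²=8/255 [(1 8 7; 0 0 0)], sign=+1
Σ_t [1,1]: t=1:−1/958003200 = -1/958003200
(3j)²=13/680 [(1 8 7; 0 5 -5)], sign=-1
⇒ 4πI² = 39/85
I = (-1)√(39/85/(4π)) = -0.19108118

-0.191081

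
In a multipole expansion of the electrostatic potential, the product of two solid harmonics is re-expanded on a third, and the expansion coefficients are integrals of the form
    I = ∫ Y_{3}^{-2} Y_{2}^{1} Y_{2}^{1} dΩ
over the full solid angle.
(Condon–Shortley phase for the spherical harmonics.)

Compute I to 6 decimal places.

L=7 odd ⇒ parity kills the (l;000) factor ⇒ I = 0

0.000000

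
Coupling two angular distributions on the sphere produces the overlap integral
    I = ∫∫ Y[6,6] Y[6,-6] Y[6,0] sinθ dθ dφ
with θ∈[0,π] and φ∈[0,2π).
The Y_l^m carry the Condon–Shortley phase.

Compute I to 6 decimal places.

-0.062979

m-sum 0 ✓  L=18 even ✓  0≤6≤12 ✓
Π(2lᵢ+1) = 13×13×13 = 2197
triangle coeff Δ(6,6,6) = 1/325909584
Σ_t [0,6]: t=0:+1/373248000 t=1:−1/1728000 t=2:+1/110592 t=3:−1/46656 t=4:+1/110592 t=5:−1/1728000 t=6:+1/373248000 = -7/1555200
(3j)²=400/46189 [(6 6 6; 0 0 0)], sign=-1
Σ_t [0,0]: t=0:+1/373248000 = 1/373248000
(3j)²=11/4199 [(6 6 6; 6 -6 0)], sign=+1
⇒ 4πI² = 5200/104329
I = (-1)√(5200/104329/(4π)) = -0.06297878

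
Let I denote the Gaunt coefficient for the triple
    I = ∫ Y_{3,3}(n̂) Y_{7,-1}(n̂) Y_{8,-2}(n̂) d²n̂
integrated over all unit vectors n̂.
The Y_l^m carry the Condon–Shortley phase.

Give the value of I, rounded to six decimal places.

-0.168590

Rules hold: Σm=0, L=18 even, 4≤8≤10.
N = 7·15·17 = 1785
Δ = 2!·4!·12!/19! = 1/5290740
Racah Σ t=0..2: t=0:+1/7257600 t=1:−1/2073600 t=2:+1/7257600 = -1/4838400
⇒ 3j(3 7 8; 0 0 0)² = 252/20995, sgn -1
Racah Σ t=0..0: t=0:+1/24883200 = 1/24883200
⇒ 3j(3 7 8; 3 -1 -2)² = 70/4199, sgn +1
4πI² = N·(3j₀)²·(3jₘ)² = 370440/1037153
I = -1·√(0.35717/4π) = -0.16859030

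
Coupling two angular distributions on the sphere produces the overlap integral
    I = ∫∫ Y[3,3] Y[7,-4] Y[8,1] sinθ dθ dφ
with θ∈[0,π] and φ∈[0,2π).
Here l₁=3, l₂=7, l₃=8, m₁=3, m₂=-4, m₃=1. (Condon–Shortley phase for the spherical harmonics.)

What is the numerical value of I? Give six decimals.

0.096463

m-sum 0 ✓  L=18 even ✓  4≤8≤10 ✓
Π(2lᵢ+1) = 7×15×17 = 1785
triangle coeff Δ(3,7,8) = 1/5290740
Σ_t [0,2]: t=0:+1/7257600 t=1:−1/2073600 t=2:+1/7257600 = -1/4838400
(3j)²=252/20995 [(3 7 8; 0 0 0)], sign=-1
Σ_t [0,0]: t=0:+1/104509440 = 1/104509440
(3j)²=275/50388 [(3 7 8; 3 -4 1)], sign=-1
⇒ 4πI² = 121275/1037153
I = (+1)√(121275/1037153/(4π)) = 0.09646267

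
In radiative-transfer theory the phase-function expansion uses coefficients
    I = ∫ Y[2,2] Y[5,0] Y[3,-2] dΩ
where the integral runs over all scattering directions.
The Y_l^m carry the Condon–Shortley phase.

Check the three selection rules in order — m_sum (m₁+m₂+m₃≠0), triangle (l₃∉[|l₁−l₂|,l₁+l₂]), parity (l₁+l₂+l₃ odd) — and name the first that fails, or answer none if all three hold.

none

Σmᵢ = 0  ✓
l₃∈[|l₁−l₂|,l₁+l₂]=[3,7], have l₃=3  ✓
Σlᵢ = 10 ⇒ even  ✓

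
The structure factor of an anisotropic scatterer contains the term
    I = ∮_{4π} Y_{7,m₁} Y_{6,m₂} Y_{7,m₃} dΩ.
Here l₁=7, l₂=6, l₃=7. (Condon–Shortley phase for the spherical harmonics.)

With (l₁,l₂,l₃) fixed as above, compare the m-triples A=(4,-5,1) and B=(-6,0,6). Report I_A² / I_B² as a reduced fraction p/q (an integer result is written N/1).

Shared (l₁,l₂,l₃)=(7,6,7): N and (l;000)² cancel in I_A²/I_B².
A: Δ = 6!·8!·6!/21! = 1/2444321880; Racah Σ t=0..1: t=0:+1/62208000 t=1:−1/124416000 = 1/124416000; ⇒ 3j(7 6 7; 4 -5 1)² = 154/20995, sgn +1
B: Δ = 6!·8!·6!/21! = 1/2444321880; Racah Σ t=5..6: t=5:−1/580608000 t=6:+1/2612736000 = -1/746496000; ⇒ 3j(7 6 7; -6 0 6)² = 143/9690, sgn +1
I_A²/I_B² = (154/20995)/(143/9690) = 84/169

84/169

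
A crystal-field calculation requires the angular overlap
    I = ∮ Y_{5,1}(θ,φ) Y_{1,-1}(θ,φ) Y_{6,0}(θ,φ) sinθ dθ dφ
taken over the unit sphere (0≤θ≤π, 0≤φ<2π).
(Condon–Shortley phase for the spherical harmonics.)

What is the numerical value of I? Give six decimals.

m-sum 0 ✓  L=12 even ✓  4≤6≤6 ✓
Π(2lᵢ+1) = 11×3×13 = 429
triangle coeff Δ(5,1,6) = 1/858
Σ_t [0,0]: t=0:+1/14400 = 1/14400
(3j)²=6/143 [(5 1 6; 0 0 0)], sign=+1
Σ_t [0,0]: t=0:+1/34560 = 1/34560
(3j)²=5/286 [(5 1 6; 1 -1 0)], sign=+1
⇒ 4πI² = 45/143
I = (+1)√(45/143/(4π)) = 0.15824621

0.158246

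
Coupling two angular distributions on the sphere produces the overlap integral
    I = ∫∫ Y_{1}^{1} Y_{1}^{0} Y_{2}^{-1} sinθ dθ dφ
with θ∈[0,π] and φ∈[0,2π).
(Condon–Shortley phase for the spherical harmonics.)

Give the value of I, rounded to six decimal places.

Checks pass: Σm=0; 4 even; l₃=2∈[0,2].
(2·1+1)(2·1+1)(2·2+1) = 45
Δ: 0! 2! 2! / 5! → 1/30
sum: t=0:+1/1 = 1/1
3j²(1 1 2; 0 0 0) = Δ·Π!·Σ² = 2/15  (sign +1)
sum: t=0:+1/2 = 1/2
3j²(1 1 2; 1 0 -1) = Δ·Π!·Σ² = 1/10  (sign -1)
combine: 4πI² = 45·2/15·1/10 = 3/5
take √, sign -1: I = -0.21850969

-0.218510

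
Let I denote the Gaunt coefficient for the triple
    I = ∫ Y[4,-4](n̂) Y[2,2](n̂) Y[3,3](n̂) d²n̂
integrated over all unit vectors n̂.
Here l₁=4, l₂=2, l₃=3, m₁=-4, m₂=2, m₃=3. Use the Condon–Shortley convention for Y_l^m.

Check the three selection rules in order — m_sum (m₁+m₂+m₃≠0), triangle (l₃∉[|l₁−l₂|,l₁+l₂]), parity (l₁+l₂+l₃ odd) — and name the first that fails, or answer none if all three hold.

m_sum

Σmᵢ = 1  ✗
l₃∈[|l₁−l₂|,l₁+l₂]=[2,6], have l₃=3
Σlᵢ = 9 ⇒ odd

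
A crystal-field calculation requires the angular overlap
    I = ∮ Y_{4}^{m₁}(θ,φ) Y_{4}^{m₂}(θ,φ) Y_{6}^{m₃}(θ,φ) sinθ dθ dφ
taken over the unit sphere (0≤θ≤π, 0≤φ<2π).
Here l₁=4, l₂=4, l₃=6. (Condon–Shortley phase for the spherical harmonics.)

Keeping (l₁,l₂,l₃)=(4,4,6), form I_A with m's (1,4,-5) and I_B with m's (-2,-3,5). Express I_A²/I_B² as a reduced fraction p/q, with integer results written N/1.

4/1

Shared (l₁,l₂,l₃)=(4,4,6): N and (l;000)² cancel in I_A²/I_B².
A: Δ = 2!·6!·6!/15! = 1/1261260; Racah Σ t=2..2: t=2:+1/172800 = 1/172800; ⇒ 3j(4 4 6; 1 4 -5)² = 2/65, sgn -1
B: Δ = 2!·6!·6!/15! = 1/1261260; Racah Σ t=0..1: t=0:+1/172800 t=1:−1/86400 = -1/172800; ⇒ 3j(4 4 6; -2 -3 5)² = 1/130, sgn +1
I_A²/I_B² = (2/65)/(1/130) = 4/1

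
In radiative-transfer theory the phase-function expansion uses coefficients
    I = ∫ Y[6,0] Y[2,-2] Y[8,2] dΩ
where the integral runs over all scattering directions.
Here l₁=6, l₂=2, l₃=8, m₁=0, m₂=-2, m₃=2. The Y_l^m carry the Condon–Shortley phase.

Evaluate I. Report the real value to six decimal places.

0.122977

m-sum 0 ✓  L=16 even ✓  4≤8≤8 ✓
Π(2lᵢ+1) = 13×5×17 = 1105
triangle coeff Δ(6,2,8) = 1/30940
Σ_t [0,0]: t=0:+1/2073600 = 1/2073600
(3j)²=28/1105 [(6 2 8; 0 0 0)], sign=+1
Σ_t [0,0]: t=0:+1/12441600 = 1/12441600
(3j)²=3/442 [(6 2 8; 0 -2 2)], sign=+1
⇒ 4πI² = 42/221
I = (+1)√(42/221/(4π)) = 0.12297691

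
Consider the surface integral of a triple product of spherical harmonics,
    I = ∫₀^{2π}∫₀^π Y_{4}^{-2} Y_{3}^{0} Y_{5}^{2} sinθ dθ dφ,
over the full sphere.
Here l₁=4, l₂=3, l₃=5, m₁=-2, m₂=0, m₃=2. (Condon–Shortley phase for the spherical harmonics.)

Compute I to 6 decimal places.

0.022664

m-sum 0 ✓  L=12 even ✓  1≤5≤7 ✓
Π(2lᵢ+1) = 9×7×11 = 693
triangle coeff Δ(4,3,5) = 1/180180
Σ_t [0,2]: t=0:+1/576 t=1:−1/144 t=2:+1/576 = -1/288
(3j)²=20/1001 [(4 3 5; 0 0 0)], sign=+1
Σ_t [0,2]: t=0:+1/8640 t=1:−1/480 t=2:+1/576 = -1/4320
(3j)²=1/2145 [(4 3 5; -2 0 2)], sign=+1
⇒ 4πI² = 12/1859
I = (+1)√(12/1859/(4π)) = 0.02266449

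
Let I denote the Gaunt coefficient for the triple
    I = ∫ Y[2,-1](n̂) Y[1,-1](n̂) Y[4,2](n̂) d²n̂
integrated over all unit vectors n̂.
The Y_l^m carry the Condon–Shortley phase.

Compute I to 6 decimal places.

l₃=4 ∉ [1,3] — triangle fails ⇒ I = 0

0.000000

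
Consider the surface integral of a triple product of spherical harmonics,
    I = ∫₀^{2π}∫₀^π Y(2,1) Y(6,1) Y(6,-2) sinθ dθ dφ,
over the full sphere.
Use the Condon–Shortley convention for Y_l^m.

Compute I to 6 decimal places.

0.088837

Rules hold: Σm=0, L=14 even, 4≤6≤8.
N = 5·13·13 = 845
Δ = 2!·2!·10!/15! = 1/90090
Racah Σ t=0..2: t=0:+1/69120 t=1:−1/14400 t=2:+1/69120 = -7/172800
⇒ 3j(2 6 6; 0 0 0)² = 14/715, sgn -1
Racah Σ t=0..1: t=0:+1/60480 t=1:−1/34560 = -1/80640
⇒ 3j(2 6 6; 1 1 -2)² = 6/1001, sgn -1
4πI² = N·(3j₀)²·(3jₘ)² = 12/121
I = +1·√(0.0991736/4π) = 0.08883682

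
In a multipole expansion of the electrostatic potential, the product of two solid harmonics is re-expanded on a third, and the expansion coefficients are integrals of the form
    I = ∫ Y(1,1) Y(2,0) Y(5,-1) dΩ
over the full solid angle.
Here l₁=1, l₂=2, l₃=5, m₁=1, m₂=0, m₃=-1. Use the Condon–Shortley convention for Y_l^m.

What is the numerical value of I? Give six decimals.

l₃=5 ∉ [1,3] — triangle fails ⇒ I = 0

0.000000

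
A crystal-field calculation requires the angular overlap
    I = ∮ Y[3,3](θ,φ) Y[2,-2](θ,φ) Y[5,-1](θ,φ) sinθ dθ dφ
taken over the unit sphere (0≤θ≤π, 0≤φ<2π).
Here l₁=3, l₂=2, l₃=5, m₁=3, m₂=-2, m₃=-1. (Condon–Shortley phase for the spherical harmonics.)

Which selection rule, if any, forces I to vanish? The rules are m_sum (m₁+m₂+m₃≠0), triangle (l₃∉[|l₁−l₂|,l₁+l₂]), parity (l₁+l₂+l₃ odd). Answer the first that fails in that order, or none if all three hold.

none

azimuthal sum: 3 − 2 − 1 = 0  ✓
1 ≤ 5 ≤ 5 (triangle on l)  ✓
L = 3 + 2 + 5 = 10 (even)  ✓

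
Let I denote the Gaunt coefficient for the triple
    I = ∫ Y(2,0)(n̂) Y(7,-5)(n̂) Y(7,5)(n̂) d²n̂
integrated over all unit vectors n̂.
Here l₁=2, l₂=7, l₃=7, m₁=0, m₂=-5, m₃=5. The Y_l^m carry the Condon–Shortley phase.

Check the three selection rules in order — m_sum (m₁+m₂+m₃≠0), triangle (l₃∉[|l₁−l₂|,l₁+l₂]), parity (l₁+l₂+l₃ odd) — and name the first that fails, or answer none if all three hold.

m₁+m₂+m₃ = 0 − 5 + 5 = 0  ✓
triangle: |2−7|=5 ≤ l₃=7 ≤ 2+7=9  ✓
parity: l₁+l₂+l₃ = 16 is even  ✓

none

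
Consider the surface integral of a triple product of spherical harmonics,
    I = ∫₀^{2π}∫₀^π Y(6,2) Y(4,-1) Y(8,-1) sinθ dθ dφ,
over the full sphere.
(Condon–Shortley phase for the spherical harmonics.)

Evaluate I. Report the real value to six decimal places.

m-sum 0 ✓  L=18 even ✓  2≤8≤10 ✓
Π(2lᵢ+1) = 13×9×17 = 1989
triangle coeff Δ(6,4,8) = 1/23279256
Σ_t [0,2]: t=0:+1/1658880 t=1:−1/518400 t=2:+1/1658880 = -1/1382400
(3j)²=504/46189 [(6 4 8; 0 0 0)], sign=-1
Σ_t [0,2]: t=0:+1/1244160 t=1:−1/1451520 t=2:+1/19353600 = 29/174182400
(3j)²=841/554268 [(6 4 8; 2 -1 -1)], sign=-1
⇒ 4πI² = 317898/9653501
I = (+1)√(317898/9653501/(4π)) = 0.05119135

0.051191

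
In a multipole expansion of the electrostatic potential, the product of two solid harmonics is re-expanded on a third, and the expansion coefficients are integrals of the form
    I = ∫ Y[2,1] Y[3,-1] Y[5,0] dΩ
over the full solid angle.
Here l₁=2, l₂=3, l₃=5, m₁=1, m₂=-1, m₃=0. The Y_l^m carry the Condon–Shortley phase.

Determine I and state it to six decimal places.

0.169433

Rules hold: Σm=0, L=10 even, 1≤5≤5.
N = 5·7·11 = 385
Δ = 0!·4!·6!/11! = 1/2310
Racah Σ t=0..0: t=0:+1/144 = 1/144
⇒ 3j(2 3 5; 0 0 0)² = 10/231, sgn -1
Racah Σ t=0..0: t=0:+1/288 = 1/288
⇒ 3j(2 3 5; 1 -1 0)² = 5/231, sgn -1
4πI² = N·(3j₀)²·(3jₘ)² = 250/693
I = +1·√(0.36075/4π) = 0.16943318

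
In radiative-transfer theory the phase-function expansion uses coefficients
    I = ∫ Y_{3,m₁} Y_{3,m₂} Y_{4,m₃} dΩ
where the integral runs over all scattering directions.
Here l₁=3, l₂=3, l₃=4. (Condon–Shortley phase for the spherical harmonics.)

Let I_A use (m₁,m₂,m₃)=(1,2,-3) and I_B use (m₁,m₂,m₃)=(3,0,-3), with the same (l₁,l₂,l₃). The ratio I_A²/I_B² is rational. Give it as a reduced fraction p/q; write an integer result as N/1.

l's match ⇒ only the (l;m) 3-j factors differ between A and B.
A: triangle coeff Δ(3,3,4) = 1/34650; Σ_t [1,2]: t=1:−1/144 t=2:+1/288 = -1/288; (3j)²=1/99 [(3 3 4; 1 2 -3)], sign=+1
B: triangle coeff Δ(3,3,4) = 1/34650; Σ_t [0,0]: t=0:+1/288 = 1/288; (3j)²=1/22 [(3 3 4; 3 0 -3)], sign=-1
I_A²/I_B² = (1/99)/(1/22) = 2/9

2/9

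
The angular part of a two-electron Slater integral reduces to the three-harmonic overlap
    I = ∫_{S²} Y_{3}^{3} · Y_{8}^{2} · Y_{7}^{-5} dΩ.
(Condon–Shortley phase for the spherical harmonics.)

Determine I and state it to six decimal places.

-0.069177

Rules hold: Σm=0, L=18 even, 5≤7≤11.
N = 7·17·15 = 1785
Δ = 4!·2!·12!/19! = 1/5290740
Racah Σ t=1..3: t=1:−1/7257600 t=2:+1/2073600 t=3:−1/7257600 = 1/4838400
⇒ 3j(3 8 7; 0 0 0)² = 252/20995, sgn -1
Racah Σ t=0..0: t=0:+1/348364800 = 1/348364800
⇒ 3j(3 8 7; 3 2 -5)² = 165/58786, sgn +1
4πI² = N·(3j₀)²·(3jₘ)² = 62370/1037153
I = -1·√(0.0601358/4π) = -0.06917697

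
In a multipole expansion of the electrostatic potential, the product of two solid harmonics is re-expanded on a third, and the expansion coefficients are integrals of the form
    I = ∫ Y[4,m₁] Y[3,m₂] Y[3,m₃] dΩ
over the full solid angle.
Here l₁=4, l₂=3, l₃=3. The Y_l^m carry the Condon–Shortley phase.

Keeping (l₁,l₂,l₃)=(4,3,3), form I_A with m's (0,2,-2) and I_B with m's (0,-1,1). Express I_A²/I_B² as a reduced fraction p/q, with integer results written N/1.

49/1

Same 4,3,3: normalisation and zero-m 3j drop out of the ratio.
A: Δ: 4! 4! 2! / 11! → 1/34650; sum: t=3:−1/72 t=4:+1/576 = -7/576; 3j²(4 3 3; 0 2 -2) = Δ·Π!·Σ² = 7/198  (sign +1)
B: Δ: 4! 4! 2! / 11! → 1/34650; sum: t=0:+1/1152 t=1:−1/36 t=2:+1/32 = 5/1152; 3j²(4 3 3; 0 -1 1) = Δ·Π!·Σ² = 1/1386  (sign +1)
I_A²/I_B² = (7/198)/(1/1386) = 49/1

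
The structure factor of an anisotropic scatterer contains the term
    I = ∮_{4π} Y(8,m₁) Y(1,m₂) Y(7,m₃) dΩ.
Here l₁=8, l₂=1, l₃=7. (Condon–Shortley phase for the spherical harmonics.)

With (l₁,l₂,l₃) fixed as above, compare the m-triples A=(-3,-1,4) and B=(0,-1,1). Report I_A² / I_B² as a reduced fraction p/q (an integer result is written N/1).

Shared (l₁,l₂,l₃)=(8,1,7): N and (l;000)² cancel in I_A²/I_B².
A: Δ = 2!·14!·0!/17! = 1/2040; Racah Σ t=0..0: t=0:+1/479001600 = 1/479001600; ⇒ 3j(8 1 7; -3 -1 4)² = 1/204, sgn -1
B: Δ = 2!·14!·0!/17! = 1/2040; Racah Σ t=0..0: t=0:+1/58060800 = 1/58060800; ⇒ 3j(8 1 7; 0 -1 1)² = 7/510, sgn +1
I_A²/I_B² = (1/204)/(7/510) = 5/14

5/14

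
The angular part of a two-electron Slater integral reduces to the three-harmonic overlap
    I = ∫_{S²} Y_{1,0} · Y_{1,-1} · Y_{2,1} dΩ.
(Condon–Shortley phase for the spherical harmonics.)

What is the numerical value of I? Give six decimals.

Checks pass: Σm=0; 4 even; l₃=2∈[0,2].
(2·1+1)(2·1+1)(2·2+1) = 45
Δ: 0! 2! 2! / 5! → 1/30
sum: t=0:+1/1 = 1/1
3j²(1 1 2; 0 0 0) = Δ·Π!·Σ² = 2/15  (sign +1)
sum: t=0:+1/2 = 1/2
3j²(1 1 2; 0 -1 1) = Δ·Π!·Σ² = 1/10  (sign -1)
combine: 4πI² = 45·2/15·1/10 = 3/5
take √, sign -1: I = -0.21850969

-0.218510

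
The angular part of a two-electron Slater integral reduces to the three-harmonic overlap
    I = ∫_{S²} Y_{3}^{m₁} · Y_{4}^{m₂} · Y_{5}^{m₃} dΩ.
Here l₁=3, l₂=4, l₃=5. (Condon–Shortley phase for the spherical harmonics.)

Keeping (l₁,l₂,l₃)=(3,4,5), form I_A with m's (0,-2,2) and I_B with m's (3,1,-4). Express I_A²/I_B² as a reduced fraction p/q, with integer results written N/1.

l's match ⇒ only the (l;m) 3-j factors differ between A and B.
A: triangle coeff Δ(3,4,5) = 1/180180; Σ_t [0,2]: t=0:+1/576 t=1:−1/480 t=2:+1/8640 = -1/4320; (3j)²=1/2145 [(3 4 5; 0 -2 2)], sign=+1
B: triangle coeff Δ(3,4,5) = 1/180180; Σ_t [0,0]: t=0:+1/5760 = 1/5760; (3j)²=9/286 [(3 4 5; 3 1 -4)], sign=-1
I_A²/I_B² = (1/2145)/(9/286) = 2/135

2/135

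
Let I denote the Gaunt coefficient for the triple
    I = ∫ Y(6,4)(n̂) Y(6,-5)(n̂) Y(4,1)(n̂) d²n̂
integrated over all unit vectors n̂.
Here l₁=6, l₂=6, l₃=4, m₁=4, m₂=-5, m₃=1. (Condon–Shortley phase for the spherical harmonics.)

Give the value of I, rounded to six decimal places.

Rules hold: Σm=0, L=16 even, 0≤4≤12.
N = 13·13·9 = 1521
Δ = 8!·4!·4!/17! = 1/15315300
Racah Σ t=2..6: t=2:+1/829440 t=3:−1/25920 t=4:+1/9216 t=5:−1/25920 t=6:+1/829440 = 7/207360
⇒ 3j(6 6 4; 0 0 0)² = 28/2431, sgn +1
Racah Σ t=0..1: t=0:+1/967680 t=1:−1/725760 = -1/2903040
⇒ 3j(6 6 4; 4 -5 1)² = 5/3094, sgn +1
4πI² = N·(3j₀)²·(3jₘ)² = 90/3179
I = +1·√(0.0283108/4π) = 0.04746473

0.047465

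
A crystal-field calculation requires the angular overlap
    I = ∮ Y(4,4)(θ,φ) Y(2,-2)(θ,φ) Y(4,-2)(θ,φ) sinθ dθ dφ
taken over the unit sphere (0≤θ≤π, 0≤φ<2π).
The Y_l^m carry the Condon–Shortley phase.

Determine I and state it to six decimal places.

-0.106180

m-sum 0 ✓  L=10 even ✓  2≤4≤6 ✓
Π(2lᵢ+1) = 9×5×9 = 405
triangle coeff Δ(4,2,4) = 1/13860
Σ_t [0,2]: t=0:+1/192 t=1:−1/36 t=2:+1/192 = -5/288
(3j)²=20/693 [(4 2 4; 0 0 0)], sign=-1
Σ_t [0,0]: t=0:+1/2880 = 1/2880
(3j)²=2/165 [(4 2 4; 4 -2 -2)], sign=+1
⇒ 4πI² = 120/847
I = (-1)√(120/847/(4π)) = -0.10618031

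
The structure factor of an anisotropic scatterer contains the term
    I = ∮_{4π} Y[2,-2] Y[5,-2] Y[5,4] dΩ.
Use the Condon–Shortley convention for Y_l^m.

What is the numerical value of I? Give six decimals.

-0.137240

m-sum 0 ✓  L=12 even ✓  3≤5≤7 ✓
Π(2lᵢ+1) = 5×11×11 = 605
triangle coeff Δ(2,5,5) = 1/38610
Σ_t [0,2]: t=0:+1/2880 t=1:−1/576 t=2:+1/2880 = -1/960
(3j)²=10/429 [(2 5 5; 0 0 0)], sign=+1
Σ_t [2,2]: t=2:+1/20160 = 1/20160
(3j)²=12/715 [(2 5 5; -2 -2 4)], sign=-1
⇒ 4πI² = 40/169
I = (-1)√(40/169/(4π)) = -0.13724032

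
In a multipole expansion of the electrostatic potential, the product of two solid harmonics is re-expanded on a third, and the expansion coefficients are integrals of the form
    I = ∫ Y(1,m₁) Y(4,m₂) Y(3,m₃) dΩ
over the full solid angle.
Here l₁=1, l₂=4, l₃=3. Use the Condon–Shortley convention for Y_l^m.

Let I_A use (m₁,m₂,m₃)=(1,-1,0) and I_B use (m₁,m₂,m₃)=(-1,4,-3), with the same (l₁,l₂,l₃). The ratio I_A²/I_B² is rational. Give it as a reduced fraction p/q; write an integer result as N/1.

l's match ⇒ only the (l;m) 3-j factors differ between A and B.
A: triangle coeff Δ(1,4,3) = 1/252; Σ_t [0,0]: t=0:+1/72 = 1/72; (3j)²=5/126 [(1 4 3; 1 -1 0)], sign=-1
B: triangle coeff Δ(1,4,3) = 1/252; Σ_t [2,2]: t=2:+1/1440 = 1/1440; (3j)²=1/9 [(1 4 3; -1 4 -3)], sign=+1
I_A²/I_B² = (5/126)/(1/9) = 5/14

5/14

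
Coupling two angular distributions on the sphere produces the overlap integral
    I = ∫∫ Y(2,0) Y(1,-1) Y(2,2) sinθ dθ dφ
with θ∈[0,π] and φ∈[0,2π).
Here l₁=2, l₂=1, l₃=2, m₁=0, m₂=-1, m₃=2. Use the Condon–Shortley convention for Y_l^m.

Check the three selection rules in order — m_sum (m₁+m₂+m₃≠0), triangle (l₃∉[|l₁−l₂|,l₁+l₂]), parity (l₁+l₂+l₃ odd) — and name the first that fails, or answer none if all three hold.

m_sum

m₁+m₂+m₃ = 0 − 1 + 2 = 1  ✗
triangle: |2−1|=1 ≤ l₃=2 ≤ 2+1=3
parity: l₁+l₂+l₃ = 5 is odd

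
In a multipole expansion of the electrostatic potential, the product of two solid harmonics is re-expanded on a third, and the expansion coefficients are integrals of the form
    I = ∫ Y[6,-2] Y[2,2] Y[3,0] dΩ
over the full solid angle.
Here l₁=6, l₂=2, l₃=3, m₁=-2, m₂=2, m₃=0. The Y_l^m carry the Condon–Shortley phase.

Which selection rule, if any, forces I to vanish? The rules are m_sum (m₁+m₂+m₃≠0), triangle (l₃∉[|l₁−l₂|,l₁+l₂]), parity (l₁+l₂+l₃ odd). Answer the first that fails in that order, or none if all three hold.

triangle

Σmᵢ = 0  ✓
l₃∈[|l₁−l₂|,l₁+l₂]=[4,8], have l₃=3  ✗
Σlᵢ = 11 ⇒ odd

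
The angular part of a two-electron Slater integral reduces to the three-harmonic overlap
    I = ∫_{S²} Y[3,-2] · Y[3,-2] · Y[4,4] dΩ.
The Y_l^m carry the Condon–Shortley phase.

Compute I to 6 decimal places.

Rules hold: Σm=0, L=10 even, 0≤4≤6.
N = 7·7·9 = 441
Δ = 2!·4!·4!/11! = 1/34650
Racah Σ t=0..2: t=0:+1/72 t=1:−1/16 t=2:+1/72 = -5/144
⇒ 3j(3 3 4; 0 0 0)² = 2/77, sgn -1
Racah Σ t=1..1: t=1:−1/576 = -1/576
⇒ 3j(3 3 4; -2 -2 4)² = 5/99, sgn -1
4πI² = N·(3j₀)²·(3jₘ)² = 70/121
I = +1·√(0.578512/4π) = 0.21456131

0.214561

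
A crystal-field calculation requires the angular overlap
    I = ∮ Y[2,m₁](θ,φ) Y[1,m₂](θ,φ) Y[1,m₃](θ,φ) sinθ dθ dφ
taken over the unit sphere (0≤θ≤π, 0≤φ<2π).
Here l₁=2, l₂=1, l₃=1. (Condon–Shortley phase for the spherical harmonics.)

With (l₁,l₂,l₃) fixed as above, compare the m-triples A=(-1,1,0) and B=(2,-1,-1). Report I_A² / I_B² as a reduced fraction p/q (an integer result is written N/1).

Shared (l₁,l₂,l₃)=(2,1,1): N and (l;000)² cancel in I_A²/I_B².
A: Δ = 2!·2!·0!/5! = 1/30; Racah Σ t=2..2: t=2:+1/2 = 1/2; ⇒ 3j(2 1 1; -1 1 0)² = 1/10, sgn -1
B: Δ = 2!·2!·0!/5! = 1/30; Racah Σ t=0..0: t=0:+1/4 = 1/4; ⇒ 3j(2 1 1; 2 -1 -1)² = 1/5, sgn +1
I_A²/I_B² = (1/10)/(1/5) = 1/2

1/2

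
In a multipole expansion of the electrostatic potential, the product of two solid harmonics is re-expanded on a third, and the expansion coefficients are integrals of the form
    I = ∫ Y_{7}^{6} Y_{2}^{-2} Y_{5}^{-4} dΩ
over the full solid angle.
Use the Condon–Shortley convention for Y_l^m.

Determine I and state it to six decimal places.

0.303018

Rules hold: Σm=0, L=14 even, 5≤5≤9.
N = 15·5·11 = 825
Δ = 4!·10!·0!/15! = 1/15015
Racah Σ t=2..2: t=2:+1/57600 = 1/57600
⇒ 3j(7 2 5; 0 0 0)² = 21/715, sgn -1
Racah Σ t=0..0: t=0:+1/8709120 = 1/8709120
⇒ 3j(7 2 5; 6 -2 -4)² = 1/21, sgn -1
4πI² = N·(3j₀)²·(3jₘ)² = 15/13
I = +1·√(1.15385/4π) = 0.30301841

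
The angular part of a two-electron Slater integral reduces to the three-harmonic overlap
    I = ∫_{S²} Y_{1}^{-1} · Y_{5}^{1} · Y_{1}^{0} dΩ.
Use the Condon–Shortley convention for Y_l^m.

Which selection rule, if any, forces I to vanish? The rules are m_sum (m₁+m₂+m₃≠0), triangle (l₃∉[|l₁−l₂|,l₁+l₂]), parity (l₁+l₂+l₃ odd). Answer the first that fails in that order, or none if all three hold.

azimuthal sum: -1 + 1 + 0 = 0  ✓
4 ≤ 1 ≤ 6 (triangle on l)  ✗
L = 1 + 5 + 1 = 7 (odd)

triangle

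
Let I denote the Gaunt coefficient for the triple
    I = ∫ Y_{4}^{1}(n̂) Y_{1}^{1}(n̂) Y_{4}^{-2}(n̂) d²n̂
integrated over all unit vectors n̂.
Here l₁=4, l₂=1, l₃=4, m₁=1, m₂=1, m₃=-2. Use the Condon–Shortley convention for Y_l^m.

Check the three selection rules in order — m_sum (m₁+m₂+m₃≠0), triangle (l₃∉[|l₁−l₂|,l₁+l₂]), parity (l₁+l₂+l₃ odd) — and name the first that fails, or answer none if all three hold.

parity

azimuthal sum: 1 + 1 − 2 = 0  ✓
3 ≤ 4 ≤ 5 (triangle on l)  ✓
L = 4 + 1 + 4 = 9 (odd)  ✗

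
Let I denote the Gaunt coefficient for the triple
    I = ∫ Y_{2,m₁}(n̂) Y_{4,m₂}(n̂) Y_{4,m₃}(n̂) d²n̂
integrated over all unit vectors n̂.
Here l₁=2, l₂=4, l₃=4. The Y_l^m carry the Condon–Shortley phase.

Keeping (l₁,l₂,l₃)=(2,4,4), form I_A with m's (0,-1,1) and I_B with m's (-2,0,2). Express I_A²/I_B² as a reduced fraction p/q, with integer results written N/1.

l's match ⇒ only the (l;m) 3-j factors differ between A and B.
A: triangle coeff Δ(2,4,4) = 1/13860; Σ_t [0,2]: t=0:+1/144 t=1:−1/48 t=2:+1/480 = -17/1440; (3j)²=289/13860 [(2 4 4; 0 -1 1)], sign=+1
B: triangle coeff Δ(2,4,4) = 1/13860; Σ_t [2,2]: t=2:+1/192 = 1/192; (3j)²=3/77 [(2 4 4; -2 0 2)], sign=+1
I_A²/I_B² = (289/13860)/(3/77) = 289/540

289/540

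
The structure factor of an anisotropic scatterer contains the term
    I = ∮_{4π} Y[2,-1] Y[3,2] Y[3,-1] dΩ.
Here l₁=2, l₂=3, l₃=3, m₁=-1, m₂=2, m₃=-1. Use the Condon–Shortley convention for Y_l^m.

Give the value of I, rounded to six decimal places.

0.162868

m-sum 0 ✓  L=8 even ✓  1≤3≤5 ✓
Π(2lᵢ+1) = 5×7×7 = 245
triangle coeff Δ(2,3,3) = 1/3780
Σ_t [0,2]: t=0:+1/24 t=1:−1/4 t=2:+1/24 = -1/6
(3j)²=4/105 [(2 3 3; 0 0 0)], sign=+1
Σ_t [1,2]: t=1:−1/48 t=2:+1/12 = 1/16
(3j)²=1/28 [(2 3 3; -1 2 -1)], sign=+1
⇒ 4πI² = 1/3
I = (+1)√(1/3/(4π)) = 0.16286750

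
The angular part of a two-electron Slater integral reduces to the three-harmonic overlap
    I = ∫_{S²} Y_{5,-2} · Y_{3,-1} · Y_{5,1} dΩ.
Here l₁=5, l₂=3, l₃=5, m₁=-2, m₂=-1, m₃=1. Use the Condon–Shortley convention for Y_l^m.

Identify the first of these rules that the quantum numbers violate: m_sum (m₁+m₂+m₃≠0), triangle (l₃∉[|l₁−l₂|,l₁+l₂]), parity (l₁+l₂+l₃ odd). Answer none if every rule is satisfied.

Σmᵢ = -2  ✗
l₃∈[|l₁−l₂|,l₁+l₂]=[2,8], have l₃=5
Σlᵢ = 13 ⇒ odd

m_sum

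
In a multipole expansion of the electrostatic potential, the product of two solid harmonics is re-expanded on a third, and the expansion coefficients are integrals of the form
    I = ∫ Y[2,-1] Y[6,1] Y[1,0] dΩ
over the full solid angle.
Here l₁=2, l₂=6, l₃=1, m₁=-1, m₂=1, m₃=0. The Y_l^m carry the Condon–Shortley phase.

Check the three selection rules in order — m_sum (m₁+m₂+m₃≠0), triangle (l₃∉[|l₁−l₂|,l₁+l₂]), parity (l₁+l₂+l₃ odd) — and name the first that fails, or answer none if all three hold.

m₁+m₂+m₃ = -1 + 1 + 0 = 0  ✓
triangle: |2−6|=4 ≤ l₃=1 ≤ 2+6=8  ✗
parity: l₁+l₂+l₃ = 9 is odd

triangle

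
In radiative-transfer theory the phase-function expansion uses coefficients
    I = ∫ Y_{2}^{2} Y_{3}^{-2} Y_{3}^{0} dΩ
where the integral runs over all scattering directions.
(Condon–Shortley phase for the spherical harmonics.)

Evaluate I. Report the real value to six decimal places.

Checks pass: Σm=0; 8 even; l₃=3∈[1,5].
(2·2+1)(2·3+1)(2·3+1) = 245
Δ: 2! 2! 4! / 9! → 1/3780
sum: t=0:+1/24 t=1:−1/4 t=2:+1/24 = -1/6
3j²(2 3 3; 0 0 0) = Δ·Π!·Σ² = 4/105  (sign +1)
sum: t=0:+1/24 = 1/24
3j²(2 3 3; 2 -2 0) = Δ·Π!·Σ² = 1/21  (sign -1)
combine: 4πI² = 245·4/105·1/21 = 4/9
take √, sign -1: I = -0.18806319

-0.188063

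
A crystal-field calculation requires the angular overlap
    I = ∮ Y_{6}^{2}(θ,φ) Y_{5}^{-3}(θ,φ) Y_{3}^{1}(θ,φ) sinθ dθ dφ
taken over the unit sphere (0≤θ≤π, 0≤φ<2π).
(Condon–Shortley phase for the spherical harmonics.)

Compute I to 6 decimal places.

m-sum 0 ✓  L=14 even ✓  1≤3≤11 ✓
Π(2lᵢ+1) = 13×11×7 = 1001
triangle coeff Δ(6,5,3) = 1/675675
Σ_t [3,5]: t=3:−1/8640 t=4:+1/2304 t=5:−1/8640 = 7/34560
(3j)²=7/429 [(6 5 3; 0 0 0)], sign=-1
Σ_t [0,2]: t=0:+1/1935360 t=1:−1/30240 t=2:+1/11520 = 1/18432
(3j)²=7/429 [(6 5 3; 2 -3 1)], sign=+1
⇒ 4πI² = 343/1287
I = (-1)√(343/1287/(4π)) = -0.14563067

-0.145631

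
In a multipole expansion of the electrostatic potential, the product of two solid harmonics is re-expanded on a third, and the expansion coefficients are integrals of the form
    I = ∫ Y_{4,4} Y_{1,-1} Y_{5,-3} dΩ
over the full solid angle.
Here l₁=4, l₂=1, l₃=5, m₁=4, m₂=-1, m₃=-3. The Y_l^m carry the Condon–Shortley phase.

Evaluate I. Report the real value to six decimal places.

Rules hold: Σm=0, L=10 even, 3≤5≤5.
N = 9·3·11 = 297
Δ = 0!·8!·2!/11! = 1/495
Racah Σ t=0..0: t=0:+1/576 = 1/576
⇒ 3j(4 1 5; 0 0 0)² = 5/99, sgn -1
Racah Σ t=0..0: t=0:+1/80640 = 1/80640
⇒ 3j(4 1 5; 4 -1 -3)² = 1/495, sgn +1
4πI² = N·(3j₀)²·(3jₘ)² = 1/33
I = -1·√(0.030303/4π) = -0.04910640

-0.049106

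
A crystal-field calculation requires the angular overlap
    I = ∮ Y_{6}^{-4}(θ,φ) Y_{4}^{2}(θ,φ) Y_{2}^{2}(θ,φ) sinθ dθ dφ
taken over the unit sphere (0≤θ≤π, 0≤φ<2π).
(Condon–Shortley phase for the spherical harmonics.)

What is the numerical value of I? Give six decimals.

Checks pass: Σm=0; 12 even; l₃=2∈[2,10].
(2·6+1)(2·4+1)(2·2+1) = 585
Δ: 8! 4! 0! / 13! → 1/6435
sum: t=4:+1/2304 = 1/2304
3j²(6 4 2; 0 0 0) = Δ·Π!·Σ² = 5/143  (sign +1)
sum: t=6:+1/34560 = 1/34560
3j²(6 4 2; -4 2 2) = Δ·Π!·Σ² = 14/429  (sign +1)
combine: 4πI² = 585·5/143·14/429 = 1050/1573
take √, sign +1: I = 0.23047581

0.230476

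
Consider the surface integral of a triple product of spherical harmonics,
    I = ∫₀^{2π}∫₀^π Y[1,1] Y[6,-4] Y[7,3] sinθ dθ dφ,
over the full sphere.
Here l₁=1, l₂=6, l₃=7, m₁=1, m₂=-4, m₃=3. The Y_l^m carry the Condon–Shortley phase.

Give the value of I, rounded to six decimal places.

Rules hold: Σm=0, L=14 even, 5≤7≤7.
N = 3·13·15 = 585
Δ = 0!·2!·12!/15! = 1/1365
Racah Σ t=0..0: t=0:+1/518400 = 1/518400
⇒ 3j(1 6 7; 0 0 0)² = 7/195, sgn -1
Racah Σ t=0..0: t=0:+1/14515200 = 1/14515200
⇒ 3j(1 6 7; 1 -4 3)² = 2/455, sgn +1
4πI² = N·(3j₀)²·(3jₘ)² = 6/65
I = -1·√(0.0923077/4π) = -0.08570655

-0.085707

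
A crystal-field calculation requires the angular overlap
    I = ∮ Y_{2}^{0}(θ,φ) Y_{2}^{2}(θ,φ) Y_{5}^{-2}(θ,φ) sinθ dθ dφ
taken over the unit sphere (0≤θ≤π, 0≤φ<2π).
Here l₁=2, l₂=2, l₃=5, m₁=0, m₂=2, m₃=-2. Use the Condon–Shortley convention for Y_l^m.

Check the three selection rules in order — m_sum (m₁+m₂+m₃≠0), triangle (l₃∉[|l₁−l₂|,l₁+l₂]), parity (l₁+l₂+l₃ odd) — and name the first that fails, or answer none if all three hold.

m₁+m₂+m₃ = 0 + 2 − 2 = 0  ✓
triangle: |2−2|=0 ≤ l₃=5 ≤ 2+2=4  ✗
parity: l₁+l₂+l₃ = 9 is odd

triangle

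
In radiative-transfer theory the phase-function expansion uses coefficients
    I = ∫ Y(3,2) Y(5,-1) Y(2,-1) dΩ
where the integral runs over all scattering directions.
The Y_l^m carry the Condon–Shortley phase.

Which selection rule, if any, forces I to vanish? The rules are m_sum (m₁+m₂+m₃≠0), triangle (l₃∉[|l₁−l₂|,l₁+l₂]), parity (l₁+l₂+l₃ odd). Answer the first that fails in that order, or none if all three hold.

m₁+m₂+m₃ = 2 − 1 − 1 = 0  ✓
triangle: |3−5|=2 ≤ l₃=2 ≤ 3+5=8  ✓
parity: l₁+l₂+l₃ = 10 is even  ✓

none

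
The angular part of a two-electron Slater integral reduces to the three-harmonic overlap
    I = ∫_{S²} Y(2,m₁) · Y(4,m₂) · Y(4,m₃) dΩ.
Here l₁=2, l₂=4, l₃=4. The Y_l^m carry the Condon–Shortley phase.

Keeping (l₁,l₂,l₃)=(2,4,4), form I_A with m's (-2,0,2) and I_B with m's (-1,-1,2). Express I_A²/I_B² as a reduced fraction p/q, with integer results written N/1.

Shared (l₁,l₂,l₃)=(2,4,4): N and (l;000)² cancel in I_A²/I_B².
A: Δ = 2!·2!·6!/11! = 1/13860; Racah Σ t=2..2: t=2:+1/192 = 1/192; ⇒ 3j(2 4 4; -2 0 2)² = 3/77, sgn +1
B: Δ = 2!·2!·6!/11! = 1/13860; Racah Σ t=1..2: t=1:−1/96 t=2:+1/240 = -1/160; ⇒ 3j(2 4 4; -1 -1 2)² = 27/1540, sgn -1
I_A²/I_B² = (3/77)/(27/1540) = 20/9

20/9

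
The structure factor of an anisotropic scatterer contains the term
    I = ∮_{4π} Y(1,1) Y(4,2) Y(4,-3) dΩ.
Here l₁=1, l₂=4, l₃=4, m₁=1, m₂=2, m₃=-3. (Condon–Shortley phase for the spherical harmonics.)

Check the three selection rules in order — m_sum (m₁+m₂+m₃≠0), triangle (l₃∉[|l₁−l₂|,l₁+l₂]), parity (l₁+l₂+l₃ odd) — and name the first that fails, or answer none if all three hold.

parity

Σmᵢ = 0  ✓
l₃∈[|l₁−l₂|,l₁+l₂]=[3,5], have l₃=4  ✓
Σlᵢ = 9 ⇒ odd  ✗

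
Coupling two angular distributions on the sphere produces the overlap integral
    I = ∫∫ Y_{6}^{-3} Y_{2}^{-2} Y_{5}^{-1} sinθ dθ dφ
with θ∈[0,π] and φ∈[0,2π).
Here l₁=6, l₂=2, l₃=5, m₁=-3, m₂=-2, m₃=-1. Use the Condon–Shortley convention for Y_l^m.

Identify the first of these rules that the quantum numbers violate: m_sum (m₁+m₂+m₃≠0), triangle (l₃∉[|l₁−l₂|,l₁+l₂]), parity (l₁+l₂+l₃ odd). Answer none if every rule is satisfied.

Σmᵢ = -6  ✗
l₃∈[|l₁−l₂|,l₁+l₂]=[4,8], have l₃=5
Σlᵢ = 13 ⇒ odd

m_sum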